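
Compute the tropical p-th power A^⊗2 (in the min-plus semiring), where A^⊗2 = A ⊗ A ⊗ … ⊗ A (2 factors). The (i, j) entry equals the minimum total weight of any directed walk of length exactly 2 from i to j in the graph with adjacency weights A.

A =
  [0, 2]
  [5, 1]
A^⊗2 =
  [0, 2]
  [5, 2]

Each entry (A^⊗2)_ij equals the minimum over all length-2 walks i = v_0 → v_1 → … → v_2 = j of Σ_t A[v_t][v_{t+1}]. For example, for (i, j) = (0, 1) we minimise over 2 possible intermediate vertex sequences; the minimum is 2, attained along the walk 0 → 0 → 1.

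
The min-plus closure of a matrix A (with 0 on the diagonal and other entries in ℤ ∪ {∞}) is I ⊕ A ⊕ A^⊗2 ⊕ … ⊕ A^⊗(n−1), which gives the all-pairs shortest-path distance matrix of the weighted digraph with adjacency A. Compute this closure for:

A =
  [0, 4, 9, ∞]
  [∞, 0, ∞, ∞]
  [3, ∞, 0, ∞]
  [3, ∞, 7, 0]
Closure =
  [0, 4, 9, ∞]
  [∞, 0, ∞, ∞]
  [3, 7, 0, ∞]
  [3, 7, 7, 0]

This is the Floyd-Warshall all-pairs shortest-path computation. For each intermediate vertex k = 0, 1, …, 3, update dist[i][j] ← min(dist[i][j], dist[i][k] + dist[k][j]). The final matrix gives, for each (i, j), the minimum total weight of any directed path from i to j (possibly empty when i = j).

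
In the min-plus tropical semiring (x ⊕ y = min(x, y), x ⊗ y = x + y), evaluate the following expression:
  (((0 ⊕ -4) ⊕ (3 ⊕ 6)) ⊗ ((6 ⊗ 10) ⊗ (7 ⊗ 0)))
(((0 ⊕ -4) ⊕ (3 ⊕ 6)) ⊗ ((6 ⊗ 10) ⊗ (7 ⊗ 0))) = 19

Expand innermost to outermost. Recall ⊕ takes the minimum of its arguments and ⊗ takes their sum. Working out the expression (((0 ⊕ -4) ⊕ (3 ⊕ 6)) ⊗ ((6 ⊗ 10) ⊗ (7 ⊗ 0))) gives 19.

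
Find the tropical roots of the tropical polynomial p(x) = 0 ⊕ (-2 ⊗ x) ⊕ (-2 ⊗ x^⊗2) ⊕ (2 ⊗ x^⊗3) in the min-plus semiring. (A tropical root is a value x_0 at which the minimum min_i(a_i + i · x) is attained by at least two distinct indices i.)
Roots: {-4, 0, 2}

Each tropical root is a break point of the lower envelope of the lines y = a_i + i · x (there are 4 lines, with slopes 0, 1, ..., 3). Only the lines that attain the minimum somewhere contribute to roots; other lines are dominated. Here the surviving (envelope) indices are i = 3, i = 2, i = 1, i = 0.
Intersections between consecutive envelope lines give the roots: for adjacent envelope indices i < j the intersection is x = (a_i − a_j) / (j − i). Reading off the sorted break points: {-4, 0, 2}.
Verification: at each break x_0, at least two indices attain the minimum of min_i(a_i + i · x_0).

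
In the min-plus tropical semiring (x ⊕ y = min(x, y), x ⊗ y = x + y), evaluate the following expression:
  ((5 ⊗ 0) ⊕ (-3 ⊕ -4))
((5 ⊗ 0) ⊕ (-3 ⊕ -4)) = -4

Expand innermost to outermost. Recall ⊕ takes the minimum of its arguments and ⊗ takes their sum. Working out the expression ((5 ⊗ 0) ⊕ (-3 ⊕ -4)) gives -4.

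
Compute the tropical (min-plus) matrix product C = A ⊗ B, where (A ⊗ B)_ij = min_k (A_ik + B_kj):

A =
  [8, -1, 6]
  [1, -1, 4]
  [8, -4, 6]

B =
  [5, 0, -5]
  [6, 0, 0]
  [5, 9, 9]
A ⊗ B =
  [5, -1, -1]
  [5, -1, -4]
  [2, -4, -4]

Apply the min-plus product entry-by-entry:
  C[0][0] = min over k of (A[0][0] + B[0][0] = 8 + 5 = 13, A[0][1] + B[1][0] = -1 + 6 = 5, A[0][2] + B[2][0] = 6 + 5 = 11) = 5 (attained at k = 1)
  C[0][1] = min over k of (A[0][0] + B[0][1] = 8 + 0 = 8, A[0][1] + B[1][1] = -1 + 0 = -1, A[0][2] + B[2][1] = 6 + 9 = 15) = -1 (attained at k = 1)
  C[0][2] = min over k of (A[0][0] + B[0][2] = 8 + -5 = 3, A[0][1] + B[1][2] = -1 + 0 = -1, A[0][2] + B[2][2] = 6 + 9 = 15) = -1 (attained at k = 1)
  C[1][0] = min over k of (A[1][0] + B[0][0] = 1 + 5 = 6, A[1][1] + B[1][0] = -1 + 6 = 5, A[1][2] + B[2][0] = 4 + 5 = 9) = 5 (attained at k = 1)
  C[1][1] = min over k of (A[1][0] + B[0][1] = 1 + 0 = 1, A[1][1] + B[1][1] = -1 + 0 = -1, A[1][2] + B[2][1] = 4 + 9 = 13) = -1 (attained at k = 1)
  C[1][2] = min over k of (A[1][0] + B[0][2] = 1 + -5 = -4, A[1][1] + B[1][2] = -1 + 0 = -1, A[1][2] + B[2][2] = 4 + 9 = 13) = -4 (attained at k = 0)
  C[2][0] = min over k of (A[2][0] + B[0][0] = 8 + 5 = 13, A[2][1] + B[1][0] = -4 + 6 = 2, A[2][2] + B[2][0] = 6 + 5 = 11) = 2 (attained at k = 1)
  C[2][1] = min over k of (A[2][0] + B[0][1] = 8 + 0 = 8, A[2][1] + B[1][1] = -4 + 0 = -4, A[2][2] + B[2][1] = 6 + 9 = 15) = -4 (attained at k = 1)
  C[2][2] = min over k of (A[2][0] + B[0][2] = 8 + -5 = 3, A[2][1] + B[1][2] = -4 + 0 = -4, A[2][2] + B[2][2] = 6 + 9 = 15) = -4 (attained at k = 1)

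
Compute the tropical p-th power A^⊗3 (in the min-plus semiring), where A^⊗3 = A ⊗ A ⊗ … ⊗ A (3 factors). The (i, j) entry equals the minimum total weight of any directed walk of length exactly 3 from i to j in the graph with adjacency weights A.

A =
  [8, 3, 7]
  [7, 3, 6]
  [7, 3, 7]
A^⊗3 =
  [13, 9, 12]
  [13, 9, 12]
  [13, 9, 12]

Each entry (A^⊗3)_ij equals the minimum over all length-3 walks i = v_0 → v_1 → … → v_3 = j of Σ_t A[v_t][v_{t+1}]. For example, for (i, j) = (0, 2) we minimise over 9 possible intermediate vertex sequences; the minimum is 12, attained along the walk 0 → 1 → 1 → 2.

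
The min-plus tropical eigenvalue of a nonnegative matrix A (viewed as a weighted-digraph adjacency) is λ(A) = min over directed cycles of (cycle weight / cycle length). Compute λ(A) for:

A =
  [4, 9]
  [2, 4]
λ(A) = 4

Enumerate directed cycles and compute their means (weight / length). Sample:
  cycle 0 → 0: weight = 4, length = 1, mean = 4/1 ≈ 4.000
  cycle 1 → 1: weight = 4, length = 1, mean = 4/1 ≈ 4.000
  cycle 0 → 1 → 0: weight = 11, length = 2, mean = 11/2 ≈ 5.500
  cycle 1 → 0 → 1: weight = 11, length = 2, mean = 11/2 ≈ 5.500
Minimum mean = 4.000, attained e.g. along the cycle 0 → 0 with weight 4 and length 1. So λ(A) = 4/1 = 4.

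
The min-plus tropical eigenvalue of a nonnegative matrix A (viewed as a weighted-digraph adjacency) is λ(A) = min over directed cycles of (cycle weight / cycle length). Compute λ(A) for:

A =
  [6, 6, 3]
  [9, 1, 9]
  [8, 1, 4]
λ(A) = 1

Enumerate directed cycles and compute their means (weight / length). Sample:
  cycle 0 → 0: weight = 6, length = 1, mean = 6/1 ≈ 6.000
  cycle 1 → 1: weight = 1, length = 1, mean = 1/1 ≈ 1.000
  cycle 2 → 2: weight = 4, length = 1, mean = 4/1 ≈ 4.000
  cycle 0 → 1 → 0: weight = 15, length = 2, mean = 15/2 ≈ 7.500
  cycle 0 → 2 → 0: weight = 11, length = 2, mean = 11/2 ≈ 5.500
  cycle 1 → 0 → 1: weight = 15, length = 2, mean = 15/2 ≈ 7.500
Minimum mean = 1.000, attained e.g. along the cycle 1 → 1 with weight 1 and length 1. So λ(A) = 1/1 = 1.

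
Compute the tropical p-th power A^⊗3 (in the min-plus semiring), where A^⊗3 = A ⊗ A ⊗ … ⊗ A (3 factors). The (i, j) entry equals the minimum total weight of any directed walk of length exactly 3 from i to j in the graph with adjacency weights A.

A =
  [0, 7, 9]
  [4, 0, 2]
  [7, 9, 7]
A^⊗3 =
  [0, 7, 9]
  [4, 0, 2]
  [7, 9, 11]

Each entry (A^⊗3)_ij equals the minimum over all length-3 walks i = v_0 → v_1 → … → v_3 = j of Σ_t A[v_t][v_{t+1}]. For example, for (i, j) = (0, 2) we minimise over 9 possible intermediate vertex sequences; the minimum is 9, attained along the walk 0 → 0 → 0 → 2.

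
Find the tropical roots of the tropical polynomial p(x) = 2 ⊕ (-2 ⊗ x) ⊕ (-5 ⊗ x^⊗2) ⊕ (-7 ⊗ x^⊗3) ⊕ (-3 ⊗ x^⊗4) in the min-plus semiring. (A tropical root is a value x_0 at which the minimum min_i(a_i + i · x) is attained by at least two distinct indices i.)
Roots: {-4, 2, 3, 4}

Each tropical root is a break point of the lower envelope of the lines y = a_i + i · x (there are 5 lines, with slopes 0, 1, ..., 4). Only the lines that attain the minimum somewhere contribute to roots; other lines are dominated. Here the surviving (envelope) indices are i = 4, i = 3, i = 2, i = 1, i = 0.
Intersections between consecutive envelope lines give the roots: for adjacent envelope indices i < j the intersection is x = (a_i − a_j) / (j − i). Reading off the sorted break points: {-4, 2, 3, 4}.
Verification: at each break x_0, at least two indices attain the minimum of min_i(a_i + i · x_0).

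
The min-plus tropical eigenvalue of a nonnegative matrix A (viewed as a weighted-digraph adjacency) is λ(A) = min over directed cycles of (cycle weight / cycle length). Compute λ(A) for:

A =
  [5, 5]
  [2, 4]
λ(A) = 7/2

Enumerate directed cycles and compute their means (weight / length). Sample:
  cycle 0 → 0: weight = 5, length = 1, mean = 5/1 ≈ 5.000
  cycle 1 → 1: weight = 4, length = 1, mean = 4/1 ≈ 4.000
  cycle 0 → 1 → 0: weight = 7, length = 2, mean = 7/2 ≈ 3.500
  cycle 1 → 0 → 1: weight = 7, length = 2, mean = 7/2 ≈ 3.500
Minimum mean = 3.500, attained e.g. along the cycle 0 → 1 → 0 with weight 7 and length 2. So λ(A) = 7/2 = 7/2.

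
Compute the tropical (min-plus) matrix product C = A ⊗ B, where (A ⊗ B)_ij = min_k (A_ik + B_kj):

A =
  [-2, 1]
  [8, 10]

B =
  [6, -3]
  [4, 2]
A ⊗ B =
  [4, -5]
  [14, 5]

Apply the min-plus product entry-by-entry:
  C[0][0] = min over k of (A[0][0] + B[0][0] = -2 + 6 = 4, A[0][1] + B[1][0] = 1 + 4 = 5) = 4 (attained at k = 0)
  C[0][1] = min over k of (A[0][0] + B[0][1] = -2 + -3 = -5, A[0][1] + B[1][1] = 1 + 2 = 3) = -5 (attained at k = 0)
  C[1][0] = min over k of (A[1][0] + B[0][0] = 8 + 6 = 14, A[1][1] + B[1][0] = 10 + 4 = 14) = 14 (attained at k = 0)
  C[1][1] = min over k of (A[1][0] + B[0][1] = 8 + -3 = 5, A[1][1] + B[1][1] = 10 + 2 = 12) = 5 (attained at k = 0)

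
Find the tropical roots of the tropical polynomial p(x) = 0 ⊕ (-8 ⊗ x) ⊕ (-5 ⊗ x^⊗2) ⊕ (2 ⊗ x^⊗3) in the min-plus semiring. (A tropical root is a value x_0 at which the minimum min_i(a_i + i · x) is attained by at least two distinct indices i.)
Roots: {-7, -3, 8}

Each tropical root is a break point of the lower envelope of the lines y = a_i + i · x (there are 4 lines, with slopes 0, 1, ..., 3). Only the lines that attain the minimum somewhere contribute to roots; other lines are dominated. Here the surviving (envelope) indices are i = 3, i = 2, i = 1, i = 0.
Intersections between consecutive envelope lines give the roots: for adjacent envelope indices i < j the intersection is x = (a_i − a_j) / (j − i). Reading off the sorted break points: {-7, -3, 8}.
Verification: at each break x_0, at least two indices attain the minimum of min_i(a_i + i · x_0).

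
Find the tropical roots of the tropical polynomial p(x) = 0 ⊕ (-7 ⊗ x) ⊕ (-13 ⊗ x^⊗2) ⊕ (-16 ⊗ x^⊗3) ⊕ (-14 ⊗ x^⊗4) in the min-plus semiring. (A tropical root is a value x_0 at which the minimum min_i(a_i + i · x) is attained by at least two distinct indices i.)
Roots: {-2, 3, 6, 7}

Each tropical root is a break point of the lower envelope of the lines y = a_i + i · x (there are 5 lines, with slopes 0, 1, ..., 4). Only the lines that attain the minimum somewhere contribute to roots; other lines are dominated. Here the surviving (envelope) indices are i = 4, i = 3, i = 2, i = 1, i = 0.
Intersections between consecutive envelope lines give the roots: for adjacent envelope indices i < j the intersection is x = (a_i − a_j) / (j − i). Reading off the sorted break points: {-2, 3, 6, 7}.
Verification: at each break x_0, at least two indices attain the minimum of min_i(a_i + i · x_0).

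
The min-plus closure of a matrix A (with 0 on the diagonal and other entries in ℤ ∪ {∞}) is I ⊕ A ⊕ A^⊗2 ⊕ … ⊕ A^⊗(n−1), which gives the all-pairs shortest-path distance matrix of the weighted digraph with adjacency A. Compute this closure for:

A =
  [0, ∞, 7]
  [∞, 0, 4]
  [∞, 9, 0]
Closure =
  [0, 16, 7]
  [∞, 0, 4]
  [∞, 9, 0]

This is the Floyd-Warshall all-pairs shortest-path computation. For each intermediate vertex k = 0, 1, …, 2, update dist[i][j] ← min(dist[i][j], dist[i][k] + dist[k][j]). The final matrix gives, for each (i, j), the minimum total weight of any directed path from i to j (possibly empty when i = j).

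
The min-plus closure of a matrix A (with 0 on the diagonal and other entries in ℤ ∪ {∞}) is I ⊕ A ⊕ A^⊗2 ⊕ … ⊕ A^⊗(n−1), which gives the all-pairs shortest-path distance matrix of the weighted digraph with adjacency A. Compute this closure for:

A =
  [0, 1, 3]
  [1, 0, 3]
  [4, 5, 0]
Closure =
  [0, 1, 3]
  [1, 0, 3]
  [4, 5, 0]

This is the Floyd-Warshall all-pairs shortest-path computation. For each intermediate vertex k = 0, 1, …, 2, update dist[i][j] ← min(dist[i][j], dist[i][k] + dist[k][j]). The final matrix gives, for each (i, j), the minimum total weight of any directed path from i to j (possibly empty when i = j).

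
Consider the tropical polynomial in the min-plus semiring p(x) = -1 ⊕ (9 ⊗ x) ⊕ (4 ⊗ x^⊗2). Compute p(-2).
p(-2) = -1

A tropical monomial a ⊗ x^⊗i evaluates to a + i · x. Evaluating each term at x = -2:
  Term 0 contributes -1 + 0 · -2 = -1
  Term 1 contributes 9 + 1 · -2 = 7
  Term 2 contributes 4 + 2 · -2 = 0
p(-2) = ⊕ of these = min[-1, 7, 0] = -1.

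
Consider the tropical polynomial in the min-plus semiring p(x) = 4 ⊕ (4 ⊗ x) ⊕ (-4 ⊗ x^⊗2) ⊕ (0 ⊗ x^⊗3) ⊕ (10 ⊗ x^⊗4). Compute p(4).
p(4) = 4

A tropical monomial a ⊗ x^⊗i evaluates to a + i · x. Evaluating each term at x = 4:
  Term 0 contributes 4 + 0 · 4 = 4
  Term 1 contributes 4 + 1 · 4 = 8
  Term 2 contributes -4 + 2 · 4 = 4
  Term 3 contributes 0 + 3 · 4 = 12
  Term 4 contributes 10 + 4 · 4 = 26
p(4) = ⊕ of these = min[4, 8, 4, 12, 26] = 4.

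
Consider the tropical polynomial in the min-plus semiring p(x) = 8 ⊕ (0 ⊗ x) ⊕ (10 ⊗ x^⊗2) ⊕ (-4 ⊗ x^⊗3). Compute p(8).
p(8) = 8

A tropical monomial a ⊗ x^⊗i evaluates to a + i · x. Evaluating each term at x = 8:
  Term 0 contributes 8 + 0 · 8 = 8
  Term 1 contributes 0 + 1 · 8 = 8
  Term 2 contributes 10 + 2 · 8 = 26
  Term 3 contributes -4 + 3 · 8 = 20
p(8) = ⊕ of these = min[8, 8, 26, 20] = 8.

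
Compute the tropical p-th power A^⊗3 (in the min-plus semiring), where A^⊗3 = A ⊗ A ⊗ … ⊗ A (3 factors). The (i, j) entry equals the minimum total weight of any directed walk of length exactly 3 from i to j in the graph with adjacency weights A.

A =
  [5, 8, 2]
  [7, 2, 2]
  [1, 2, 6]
A^⊗3 =
  [8, 6, 5]
  [5, 6, 5]
  [4, 5, 6]

Each entry (A^⊗3)_ij equals the minimum over all length-3 walks i = v_0 → v_1 → … → v_3 = j of Σ_t A[v_t][v_{t+1}]. For example, for (i, j) = (0, 2) we minimise over 9 possible intermediate vertex sequences; the minimum is 5, attained along the walk 0 → 2 → 0 → 2.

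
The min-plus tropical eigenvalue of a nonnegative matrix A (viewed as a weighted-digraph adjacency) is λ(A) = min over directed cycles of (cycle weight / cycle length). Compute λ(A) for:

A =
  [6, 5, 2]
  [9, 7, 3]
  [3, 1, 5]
λ(A) = 2

Enumerate directed cycles and compute their means (weight / length). Sample:
  cycle 0 → 0: weight = 6, length = 1, mean = 6/1 ≈ 6.000
  cycle 1 → 1: weight = 7, length = 1, mean = 7/1 ≈ 7.000
  cycle 2 → 2: weight = 5, length = 1, mean = 5/1 ≈ 5.000
  cycle 0 → 1 → 0: weight = 14, length = 2, mean = 14/2 ≈ 7.000
  cycle 0 → 2 → 0: weight = 5, length = 2, mean = 5/2 ≈ 2.500
  cycle 1 → 0 → 1: weight = 14, length = 2, mean = 14/2 ≈ 7.000
Minimum mean = 2.000, attained e.g. along the cycle 1 → 2 → 1 with weight 4 and length 2. So λ(A) = 4/2 = 2.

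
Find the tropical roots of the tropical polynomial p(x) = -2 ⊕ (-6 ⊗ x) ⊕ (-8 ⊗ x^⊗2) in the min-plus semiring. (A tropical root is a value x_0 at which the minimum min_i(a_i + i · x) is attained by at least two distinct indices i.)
Roots: {2, 4}

Each tropical root is a break point of the lower envelope of the lines y = a_i + i · x (there are 3 lines, with slopes 0, 1, ..., 2). Only the lines that attain the minimum somewhere contribute to roots; other lines are dominated. Here the surviving (envelope) indices are i = 2, i = 1, i = 0.
Intersections between consecutive envelope lines give the roots: for adjacent envelope indices i < j the intersection is x = (a_i − a_j) / (j − i). Reading off the sorted break points: {2, 4}.
Verification: at each break x_0, at least two indices attain the minimum of min_i(a_i + i · x_0).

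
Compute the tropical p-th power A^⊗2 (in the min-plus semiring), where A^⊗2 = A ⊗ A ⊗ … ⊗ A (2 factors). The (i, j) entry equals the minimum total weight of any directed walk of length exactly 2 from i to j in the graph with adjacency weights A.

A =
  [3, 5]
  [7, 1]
A^⊗2 =
  [6, 6]
  [8, 2]

Each entry (A^⊗2)_ij equals the minimum over all length-2 walks i = v_0 → v_1 → … → v_2 = j of Σ_t A[v_t][v_{t+1}]. For example, for (i, j) = (0, 1) we minimise over 2 possible intermediate vertex sequences; the minimum is 6, attained along the walk 0 → 1 → 1.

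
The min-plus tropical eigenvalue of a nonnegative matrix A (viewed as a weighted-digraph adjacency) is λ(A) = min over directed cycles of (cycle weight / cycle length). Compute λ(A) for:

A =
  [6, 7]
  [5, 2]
λ(A) = 2

Enumerate directed cycles and compute their means (weight / length). Sample:
  cycle 0 → 0: weight = 6, length = 1, mean = 6/1 ≈ 6.000
  cycle 1 → 1: weight = 2, length = 1, mean = 2/1 ≈ 2.000
  cycle 0 → 1 → 0: weight = 12, length = 2, mean = 12/2 ≈ 6.000
  cycle 1 → 0 → 1: weight = 12, length = 2, mean = 12/2 ≈ 6.000
Minimum mean = 2.000, attained e.g. along the cycle 1 → 1 with weight 2 and length 1. So λ(A) = 2/1 = 2.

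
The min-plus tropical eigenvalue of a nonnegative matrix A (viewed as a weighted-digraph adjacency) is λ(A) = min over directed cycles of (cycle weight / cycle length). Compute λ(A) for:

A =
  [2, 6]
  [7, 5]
λ(A) = 2

Enumerate directed cycles and compute their means (weight / length). Sample:
  cycle 0 → 0: weight = 2, length = 1, mean = 2/1 ≈ 2.000
  cycle 1 → 1: weight = 5, length = 1, mean = 5/1 ≈ 5.000
  cycle 0 → 1 → 0: weight = 13, length = 2, mean = 13/2 ≈ 6.500
  cycle 1 → 0 → 1: weight = 13, length = 2, mean = 13/2 ≈ 6.500
Minimum mean = 2.000, attained e.g. along the cycle 0 → 0 with weight 2 and length 1. So λ(A) = 2/1 = 2.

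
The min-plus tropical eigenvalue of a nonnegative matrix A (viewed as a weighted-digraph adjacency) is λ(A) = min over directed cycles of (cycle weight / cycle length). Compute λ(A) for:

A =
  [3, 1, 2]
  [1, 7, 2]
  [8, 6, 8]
λ(A) = 1

Enumerate directed cycles and compute their means (weight / length). Sample:
  cycle 0 → 0: weight = 3, length = 1, mean = 3/1 ≈ 3.000
  cycle 1 → 1: weight = 7, length = 1, mean = 7/1 ≈ 7.000
  cycle 2 → 2: weight = 8, length = 1, mean = 8/1 ≈ 8.000
  cycle 0 → 1 → 0: weight = 2, length = 2, mean = 2/2 ≈ 1.000
  cycle 0 → 2 → 0: weight = 10, length = 2, mean = 10/2 ≈ 5.000
  cycle 1 → 0 → 1: weight = 2, length = 2, mean = 2/2 ≈ 1.000
Minimum mean = 1.000, attained e.g. along the cycle 0 → 1 → 0 with weight 2 and length 2. So λ(A) = 2/2 = 1.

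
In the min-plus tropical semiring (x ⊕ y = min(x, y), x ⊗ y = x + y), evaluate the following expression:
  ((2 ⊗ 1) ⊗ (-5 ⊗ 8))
((2 ⊗ 1) ⊗ (-5 ⊗ 8)) = 6

Expand innermost to outermost. Recall ⊕ takes the minimum of its arguments and ⊗ takes their sum. Working out the expression ((2 ⊗ 1) ⊗ (-5 ⊗ 8)) gives 6.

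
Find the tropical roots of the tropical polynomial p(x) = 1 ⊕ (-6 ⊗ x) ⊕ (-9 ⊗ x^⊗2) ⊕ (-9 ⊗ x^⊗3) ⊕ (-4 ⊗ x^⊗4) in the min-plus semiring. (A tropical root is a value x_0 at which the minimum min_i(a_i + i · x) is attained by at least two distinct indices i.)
Roots: {-5, 0, 3, 7}

Each tropical root is a break point of the lower envelope of the lines y = a_i + i · x (there are 5 lines, with slopes 0, 1, ..., 4). Only the lines that attain the minimum somewhere contribute to roots; other lines are dominated. Here the surviving (envelope) indices are i = 4, i = 3, i = 2, i = 1, i = 0.
Intersections between consecutive envelope lines give the roots: for adjacent envelope indices i < j the intersection is x = (a_i − a_j) / (j − i). Reading off the sorted break points: {-5, 0, 3, 7}.
Verification: at each break x_0, at least two indices attain the minimum of min_i(a_i + i · x_0).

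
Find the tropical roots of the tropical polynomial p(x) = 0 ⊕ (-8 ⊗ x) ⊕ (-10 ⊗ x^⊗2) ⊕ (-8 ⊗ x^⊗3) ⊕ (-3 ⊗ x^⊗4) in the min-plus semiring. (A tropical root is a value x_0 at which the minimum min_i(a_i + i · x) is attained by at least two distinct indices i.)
Roots: {-5, -2, 2, 8}

Each tropical root is a break point of the lower envelope of the lines y = a_i + i · x (there are 5 lines, with slopes 0, 1, ..., 4). Only the lines that attain the minimum somewhere contribute to roots; other lines are dominated. Here the surviving (envelope) indices are i = 4, i = 3, i = 2, i = 1, i = 0.
Intersections between consecutive envelope lines give the roots: for adjacent envelope indices i < j the intersection is x = (a_i − a_j) / (j − i). Reading off the sorted break points: {-5, -2, 2, 8}.
Verification: at each break x_0, at least two indices attain the minimum of min_i(a_i + i · x_0).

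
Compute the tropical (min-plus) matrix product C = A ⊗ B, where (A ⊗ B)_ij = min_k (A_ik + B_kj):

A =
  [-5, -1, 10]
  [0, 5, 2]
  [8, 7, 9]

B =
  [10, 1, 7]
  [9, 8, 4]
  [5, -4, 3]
A ⊗ B =
  [5, -4, 2]
  [7, -2, 5]
  [14, 5, 11]

Apply the min-plus product entry-by-entry:
  C[0][0] = min over k of (A[0][0] + B[0][0] = -5 + 10 = 5, A[0][1] + B[1][0] = -1 + 9 = 8, A[0][2] + B[2][0] = 10 + 5 = 15) = 5 (attained at k = 0)
  C[0][1] = min over k of (A[0][0] + B[0][1] = -5 + 1 = -4, A[0][1] + B[1][1] = -1 + 8 = 7, A[0][2] + B[2][1] = 10 + -4 = 6) = -4 (attained at k = 0)
  C[0][2] = min over k of (A[0][0] + B[0][2] = -5 + 7 = 2, A[0][1] + B[1][2] = -1 + 4 = 3, A[0][2] + B[2][2] = 10 + 3 = 13) = 2 (attained at k = 0)
  C[1][0] = min over k of (A[1][0] + B[0][0] = 0 + 10 = 10, A[1][1] + B[1][0] = 5 + 9 = 14, A[1][2] + B[2][0] = 2 + 5 = 7) = 7 (attained at k = 2)
  C[1][1] = min over k of (A[1][0] + B[0][1] = 0 + 1 = 1, A[1][1] + B[1][1] = 5 + 8 = 13, A[1][2] + B[2][1] = 2 + -4 = -2) = -2 (attained at k = 2)
  C[1][2] = min over k of (A[1][0] + B[0][2] = 0 + 7 = 7, A[1][1] + B[1][2] = 5 + 4 = 9, A[1][2] + B[2][2] = 2 + 3 = 5) = 5 (attained at k = 2)
  C[2][0] = min over k of (A[2][0] + B[0][0] = 8 + 10 = 18, A[2][1] + B[1][0] = 7 + 9 = 16, A[2][2] + B[2][0] = 9 + 5 = 14) = 14 (attained at k = 2)
  C[2][1] = min over k of (A[2][0] + B[0][1] = 8 + 1 = 9, A[2][1] + B[1][1] = 7 + 8 = 15, A[2][2] + B[2][1] = 9 + -4 = 5) = 5 (attained at k = 2)
  C[2][2] = min over k of (A[2][0] + B[0][2] = 8 + 7 = 15, A[2][1] + B[1][2] = 7 + 4 = 11, A[2][2] + B[2][2] = 9 + 3 = 12) = 11 (attained at k = 1)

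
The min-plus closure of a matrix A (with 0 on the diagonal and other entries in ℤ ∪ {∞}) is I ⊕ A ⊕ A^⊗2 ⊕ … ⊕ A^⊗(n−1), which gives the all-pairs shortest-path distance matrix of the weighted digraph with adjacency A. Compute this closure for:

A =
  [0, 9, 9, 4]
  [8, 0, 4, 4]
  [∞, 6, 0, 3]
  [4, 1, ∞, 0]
Closure =
  [0, 5, 9, 4]
  [8, 0, 4, 4]
  [7, 4, 0, 3]
  [4, 1, 5, 0]

This is the Floyd-Warshall all-pairs shortest-path computation. For each intermediate vertex k = 0, 1, …, 3, update dist[i][j] ← min(dist[i][j], dist[i][k] + dist[k][j]). The final matrix gives, for each (i, j), the minimum total weight of any directed path from i to j (possibly empty when i = j).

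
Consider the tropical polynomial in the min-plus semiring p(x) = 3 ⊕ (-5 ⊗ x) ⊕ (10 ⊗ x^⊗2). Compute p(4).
p(4) = -1

A tropical monomial a ⊗ x^⊗i evaluates to a + i · x. Evaluating each term at x = 4:
  Term 0 contributes 3 + 0 · 4 = 3
  Term 1 contributes -5 + 1 · 4 = -1
  Term 2 contributes 10 + 2 · 4 = 18
p(4) = ⊕ of these = min[3, -1, 18] = -1.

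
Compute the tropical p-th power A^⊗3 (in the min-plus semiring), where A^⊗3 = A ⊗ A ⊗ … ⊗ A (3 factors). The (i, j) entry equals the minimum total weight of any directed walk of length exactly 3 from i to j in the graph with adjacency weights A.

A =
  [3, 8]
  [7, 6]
A^⊗3 =
  [9, 14]
  [13, 18]

Each entry (A^⊗3)_ij equals the minimum over all length-3 walks i = v_0 → v_1 → … → v_3 = j of Σ_t A[v_t][v_{t+1}]. For example, for (i, j) = (0, 1) we minimise over 4 possible intermediate vertex sequences; the minimum is 14, attained along the walk 0 → 0 → 0 → 1.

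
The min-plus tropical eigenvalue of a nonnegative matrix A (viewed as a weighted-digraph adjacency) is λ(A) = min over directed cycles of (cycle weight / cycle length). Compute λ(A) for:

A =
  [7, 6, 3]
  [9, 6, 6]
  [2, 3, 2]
λ(A) = 2

Enumerate directed cycles and compute their means (weight / length). Sample:
  cycle 0 → 0: weight = 7, length = 1, mean = 7/1 ≈ 7.000
  cycle 1 → 1: weight = 6, length = 1, mean = 6/1 ≈ 6.000
  cycle 2 → 2: weight = 2, length = 1, mean = 2/1 ≈ 2.000
  cycle 0 → 1 → 0: weight = 15, length = 2, mean = 15/2 ≈ 7.500
  cycle 0 → 2 → 0: weight = 5, length = 2, mean = 5/2 ≈ 2.500
  cycle 1 → 0 → 1: weight = 15, length = 2, mean = 15/2 ≈ 7.500
Minimum mean = 2.000, attained e.g. along the cycle 2 → 2 with weight 2 and length 1. So λ(A) = 2/1 = 2.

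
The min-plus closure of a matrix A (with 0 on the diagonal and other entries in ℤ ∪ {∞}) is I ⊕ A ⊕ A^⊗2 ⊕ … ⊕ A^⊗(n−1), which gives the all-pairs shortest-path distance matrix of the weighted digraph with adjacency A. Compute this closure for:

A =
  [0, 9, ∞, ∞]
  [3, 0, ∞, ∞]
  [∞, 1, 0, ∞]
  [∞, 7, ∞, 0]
Closure =
  [0, 9, ∞, ∞]
  [3, 0, ∞, ∞]
  [4, 1, 0, ∞]
  [10, 7, ∞, 0]

This is the Floyd-Warshall all-pairs shortest-path computation. For each intermediate vertex k = 0, 1, …, 3, update dist[i][j] ← min(dist[i][j], dist[i][k] + dist[k][j]). The final matrix gives, for each (i, j), the minimum total weight of any directed path from i to j (possibly empty when i = j).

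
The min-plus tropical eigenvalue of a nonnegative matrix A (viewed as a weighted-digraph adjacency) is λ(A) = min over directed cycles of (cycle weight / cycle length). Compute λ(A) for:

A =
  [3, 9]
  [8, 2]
λ(A) = 2

Enumerate directed cycles and compute their means (weight / length). Sample:
  cycle 0 → 0: weight = 3, length = 1, mean = 3/1 ≈ 3.000
  cycle 1 → 1: weight = 2, length = 1, mean = 2/1 ≈ 2.000
  cycle 0 → 1 → 0: weight = 17, length = 2, mean = 17/2 ≈ 8.500
  cycle 1 → 0 → 1: weight = 17, length = 2, mean = 17/2 ≈ 8.500
Minimum mean = 2.000, attained e.g. along the cycle 1 → 1 with weight 2 and length 1. So λ(A) = 2/1 = 2.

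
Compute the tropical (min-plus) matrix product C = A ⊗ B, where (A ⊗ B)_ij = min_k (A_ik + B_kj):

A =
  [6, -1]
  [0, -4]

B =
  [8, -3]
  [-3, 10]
A ⊗ B =
  [-4, 3]
  [-7, -3]

Apply the min-plus product entry-by-entry:
  C[0][0] = min over k of (A[0][0] + B[0][0] = 6 + 8 = 14, A[0][1] + B[1][0] = -1 + -3 = -4) = -4 (attained at k = 1)
  C[0][1] = min over k of (A[0][0] + B[0][1] = 6 + -3 = 3, A[0][1] + B[1][1] = -1 + 10 = 9) = 3 (attained at k = 0)
  C[1][0] = min over k of (A[1][0] + B[0][0] = 0 + 8 = 8, A[1][1] + B[1][0] = -4 + -3 = -7) = -7 (attained at k = 1)
  C[1][1] = min over k of (A[1][0] + B[0][1] = 0 + -3 = -3, A[1][1] + B[1][1] = -4 + 10 = 6) = -3 (attained at k = 0)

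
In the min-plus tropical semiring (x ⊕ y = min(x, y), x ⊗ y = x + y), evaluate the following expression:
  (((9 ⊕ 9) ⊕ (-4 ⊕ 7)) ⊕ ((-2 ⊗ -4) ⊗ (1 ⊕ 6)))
(((9 ⊕ 9) ⊕ (-4 ⊕ 7)) ⊕ ((-2 ⊗ -4) ⊗ (1 ⊕ 6))) = -5

Expand innermost to outermost. Recall ⊕ takes the minimum of its arguments and ⊗ takes their sum. Working out the expression (((9 ⊕ 9) ⊕ (-4 ⊕ 7)) ⊕ ((-2 ⊗ -4) ⊗ (1 ⊕ 6))) gives -5.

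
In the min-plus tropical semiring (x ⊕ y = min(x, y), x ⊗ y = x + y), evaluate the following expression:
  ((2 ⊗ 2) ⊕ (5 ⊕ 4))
((2 ⊗ 2) ⊕ (5 ⊕ 4)) = 4

Expand innermost to outermost. Recall ⊕ takes the minimum of its arguments and ⊗ takes their sum. Working out the expression ((2 ⊗ 2) ⊕ (5 ⊕ 4)) gives 4.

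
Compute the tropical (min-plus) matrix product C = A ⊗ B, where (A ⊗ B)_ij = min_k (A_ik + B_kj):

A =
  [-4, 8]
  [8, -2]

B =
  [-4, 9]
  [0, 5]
A ⊗ B =
  [-8, 5]
  [-2, 3]

Apply the min-plus product entry-by-entry:
  C[0][0] = min over k of (A[0][0] + B[0][0] = -4 + -4 = -8, A[0][1] + B[1][0] = 8 + 0 = 8) = -8 (attained at k = 0)
  C[0][1] = min over k of (A[0][0] + B[0][1] = -4 + 9 = 5, A[0][1] + B[1][1] = 8 + 5 = 13) = 5 (attained at k = 0)
  C[1][0] = min over k of (A[1][0] + B[0][0] = 8 + -4 = 4, A[1][1] + B[1][0] = -2 + 0 = -2) = -2 (attained at k = 1)
  C[1][1] = min over k of (A[1][0] + B[0][1] = 8 + 9 = 17, A[1][1] + B[1][1] = -2 + 5 = 3) = 3 (attained at k = 1)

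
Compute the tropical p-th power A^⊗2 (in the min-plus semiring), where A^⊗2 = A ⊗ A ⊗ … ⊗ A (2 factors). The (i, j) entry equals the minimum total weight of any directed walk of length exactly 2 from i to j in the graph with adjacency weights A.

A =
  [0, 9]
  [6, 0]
A^⊗2 =
  [0, 9]
  [6, 0]

Each entry (A^⊗2)_ij equals the minimum over all length-2 walks i = v_0 → v_1 → … → v_2 = j of Σ_t A[v_t][v_{t+1}]. For example, for (i, j) = (0, 1) we minimise over 2 possible intermediate vertex sequences; the minimum is 9, attained along the walk 0 → 0 → 1.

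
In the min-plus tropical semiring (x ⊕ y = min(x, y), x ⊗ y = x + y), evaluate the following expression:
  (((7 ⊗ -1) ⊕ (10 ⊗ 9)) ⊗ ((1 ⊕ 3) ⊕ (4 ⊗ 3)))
(((7 ⊗ -1) ⊕ (10 ⊗ 9)) ⊗ ((1 ⊕ 3) ⊕ (4 ⊗ 3))) = 7

Expand innermost to outermost. Recall ⊕ takes the minimum of its arguments and ⊗ takes their sum. Working out the expression (((7 ⊗ -1) ⊕ (10 ⊗ 9)) ⊗ ((1 ⊕ 3) ⊕ (4 ⊗ 3))) gives 7.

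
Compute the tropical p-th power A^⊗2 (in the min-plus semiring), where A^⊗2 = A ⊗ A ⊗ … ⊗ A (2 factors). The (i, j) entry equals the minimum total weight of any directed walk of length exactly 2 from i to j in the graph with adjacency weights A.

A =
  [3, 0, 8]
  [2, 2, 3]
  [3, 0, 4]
A^⊗2 =
  [2, 2, 3]
  [4, 2, 5]
  [2, 2, 3]

Each entry (A^⊗2)_ij equals the minimum over all length-2 walks i = v_0 → v_1 → … → v_2 = j of Σ_t A[v_t][v_{t+1}]. For example, for (i, j) = (0, 2) we minimise over 3 possible intermediate vertex sequences; the minimum is 3, attained along the walk 0 → 1 → 2.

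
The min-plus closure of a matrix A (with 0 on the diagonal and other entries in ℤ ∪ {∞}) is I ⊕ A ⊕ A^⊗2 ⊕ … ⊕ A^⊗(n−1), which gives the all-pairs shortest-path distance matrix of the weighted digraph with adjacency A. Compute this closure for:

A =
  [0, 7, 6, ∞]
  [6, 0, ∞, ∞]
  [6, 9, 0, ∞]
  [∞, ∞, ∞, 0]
Closure =
  [0, 7, 6, ∞]
  [6, 0, 12, ∞]
  [6, 9, 0, ∞]
  [∞, ∞, ∞, 0]

This is the Floyd-Warshall all-pairs shortest-path computation. For each intermediate vertex k = 0, 1, …, 3, update dist[i][j] ← min(dist[i][j], dist[i][k] + dist[k][j]). The final matrix gives, for each (i, j), the minimum total weight of any directed path from i to j (possibly empty when i = j).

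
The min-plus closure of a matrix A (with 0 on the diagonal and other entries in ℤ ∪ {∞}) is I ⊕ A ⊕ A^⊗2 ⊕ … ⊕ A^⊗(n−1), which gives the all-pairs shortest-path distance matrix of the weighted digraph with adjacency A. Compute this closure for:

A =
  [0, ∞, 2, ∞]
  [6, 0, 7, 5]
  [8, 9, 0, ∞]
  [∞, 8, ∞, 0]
Closure =
  [0, 11, 2, 16]
  [6, 0, 7, 5]
  [8, 9, 0, 14]
  [14, 8, 15, 0]

This is the Floyd-Warshall all-pairs shortest-path computation. For each intermediate vertex k = 0, 1, …, 3, update dist[i][j] ← min(dist[i][j], dist[i][k] + dist[k][j]). The final matrix gives, for each (i, j), the minimum total weight of any directed path from i to j (possibly empty when i = j).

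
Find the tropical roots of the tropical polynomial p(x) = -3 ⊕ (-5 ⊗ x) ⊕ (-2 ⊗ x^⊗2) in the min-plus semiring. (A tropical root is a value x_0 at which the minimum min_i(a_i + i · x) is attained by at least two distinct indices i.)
Roots: {-3, 2}

Each tropical root is a break point of the lower envelope of the lines y = a_i + i · x (there are 3 lines, with slopes 0, 1, ..., 2). Only the lines that attain the minimum somewhere contribute to roots; other lines are dominated. Here the surviving (envelope) indices are i = 2, i = 1, i = 0.
Intersections between consecutive envelope lines give the roots: for adjacent envelope indices i < j the intersection is x = (a_i − a_j) / (j − i). Reading off the sorted break points: {-3, 2}.
Verification: at each break x_0, at least two indices attain the minimum of min_i(a_i + i · x_0).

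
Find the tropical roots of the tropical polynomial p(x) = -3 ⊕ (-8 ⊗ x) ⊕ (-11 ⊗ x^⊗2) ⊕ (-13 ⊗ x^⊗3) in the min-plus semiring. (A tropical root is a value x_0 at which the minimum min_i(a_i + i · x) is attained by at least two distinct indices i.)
Roots: {2, 3, 5}

Each tropical root is a break point of the lower envelope of the lines y = a_i + i · x (there are 4 lines, with slopes 0, 1, ..., 3). Only the lines that attain the minimum somewhere contribute to roots; other lines are dominated. Here the surviving (envelope) indices are i = 3, i = 2, i = 1, i = 0.
Intersections between consecutive envelope lines give the roots: for adjacent envelope indices i < j the intersection is x = (a_i − a_j) / (j − i). Reading off the sorted break points: {2, 3, 5}.
Verification: at each break x_0, at least two indices attain the minimum of min_i(a_i + i · x_0).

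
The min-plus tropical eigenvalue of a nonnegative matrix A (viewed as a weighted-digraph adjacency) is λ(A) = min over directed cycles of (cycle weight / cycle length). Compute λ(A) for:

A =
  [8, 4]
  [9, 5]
λ(A) = 5

Enumerate directed cycles and compute their means (weight / length). Sample:
  cycle 0 → 0: weight = 8, length = 1, mean = 8/1 ≈ 8.000
  cycle 1 → 1: weight = 5, length = 1, mean = 5/1 ≈ 5.000
  cycle 0 → 1 → 0: weight = 13, length = 2, mean = 13/2 ≈ 6.500
  cycle 1 → 0 → 1: weight = 13, length = 2, mean = 13/2 ≈ 6.500
Minimum mean = 5.000, attained e.g. along the cycle 1 → 1 with weight 5 and length 1. So λ(A) = 5/1 = 5.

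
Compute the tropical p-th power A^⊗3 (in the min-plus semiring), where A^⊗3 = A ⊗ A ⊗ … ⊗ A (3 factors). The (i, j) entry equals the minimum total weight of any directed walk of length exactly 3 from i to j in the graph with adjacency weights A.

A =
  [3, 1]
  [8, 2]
A^⊗3 =
  [9, 5]
  [12, 6]

Each entry (A^⊗3)_ij equals the minimum over all length-3 walks i = v_0 → v_1 → … → v_3 = j of Σ_t A[v_t][v_{t+1}]. For example, for (i, j) = (0, 1) we minimise over 4 possible intermediate vertex sequences; the minimum is 5, attained along the walk 0 → 1 → 1 → 1.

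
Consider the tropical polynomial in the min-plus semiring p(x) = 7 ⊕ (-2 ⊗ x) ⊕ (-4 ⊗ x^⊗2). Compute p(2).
p(2) = 0

A tropical monomial a ⊗ x^⊗i evaluates to a + i · x. Evaluating each term at x = 2:
  Term 0 contributes 7 + 0 · 2 = 7
  Term 1 contributes -2 + 1 · 2 = 0
  Term 2 contributes -4 + 2 · 2 = 0
p(2) = ⊕ of these = min[7, 0, 0] = 0.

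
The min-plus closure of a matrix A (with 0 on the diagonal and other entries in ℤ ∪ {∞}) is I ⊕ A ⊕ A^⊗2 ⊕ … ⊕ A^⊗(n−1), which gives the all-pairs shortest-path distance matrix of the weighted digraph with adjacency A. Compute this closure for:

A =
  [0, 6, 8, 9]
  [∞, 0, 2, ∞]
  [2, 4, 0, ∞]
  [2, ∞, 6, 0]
Closure =
  [0, 6, 8, 9]
  [4, 0, 2, 13]
  [2, 4, 0, 11]
  [2, 8, 6, 0]

This is the Floyd-Warshall all-pairs shortest-path computation. For each intermediate vertex k = 0, 1, …, 3, update dist[i][j] ← min(dist[i][j], dist[i][k] + dist[k][j]). The final matrix gives, for each (i, j), the minimum total weight of any directed path from i to j (possibly empty when i = j).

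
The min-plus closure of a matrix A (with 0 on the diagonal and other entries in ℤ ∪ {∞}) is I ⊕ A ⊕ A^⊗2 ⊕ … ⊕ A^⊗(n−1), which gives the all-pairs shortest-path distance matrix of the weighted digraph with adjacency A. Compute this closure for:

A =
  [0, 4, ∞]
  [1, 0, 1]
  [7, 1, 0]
Closure =
  [0, 4, 5]
  [1, 0, 1]
  [2, 1, 0]

This is the Floyd-Warshall all-pairs shortest-path computation. For each intermediate vertex k = 0, 1, …, 2, update dist[i][j] ← min(dist[i][j], dist[i][k] + dist[k][j]). The final matrix gives, for each (i, j), the minimum total weight of any directed path from i to j (possibly empty when i = j).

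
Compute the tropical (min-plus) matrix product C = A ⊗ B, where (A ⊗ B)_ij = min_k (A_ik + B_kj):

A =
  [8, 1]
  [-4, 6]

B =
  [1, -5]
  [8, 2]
A ⊗ B =
  [9, 3]
  [-3, -9]

Apply the min-plus product entry-by-entry:
  C[0][0] = min over k of (A[0][0] + B[0][0] = 8 + 1 = 9, A[0][1] + B[1][0] = 1 + 8 = 9) = 9 (attained at k = 0)
  C[0][1] = min over k of (A[0][0] + B[0][1] = 8 + -5 = 3, A[0][1] + B[1][1] = 1 + 2 = 3) = 3 (attained at k = 0)
  C[1][0] = min over k of (A[1][0] + B[0][0] = -4 + 1 = -3, A[1][1] + B[1][0] = 6 + 8 = 14) = -3 (attained at k = 0)
  C[1][1] = min over k of (A[1][0] + B[0][1] = -4 + -5 = -9, A[1][1] + B[1][1] = 6 + 2 = 8) = -9 (attained at k = 0)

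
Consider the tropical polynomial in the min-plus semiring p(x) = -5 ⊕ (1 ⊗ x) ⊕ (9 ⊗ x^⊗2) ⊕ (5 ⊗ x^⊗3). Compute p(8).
p(8) = -5

A tropical monomial a ⊗ x^⊗i evaluates to a + i · x. Evaluating each term at x = 8:
  Term 0 contributes -5 + 0 · 8 = -5
  Term 1 contributes 1 + 1 · 8 = 9
  Term 2 contributes 9 + 2 · 8 = 25
  Term 3 contributes 5 + 3 · 8 = 29
p(8) = ⊕ of these = min[-5, 9, 25, 29] = -5.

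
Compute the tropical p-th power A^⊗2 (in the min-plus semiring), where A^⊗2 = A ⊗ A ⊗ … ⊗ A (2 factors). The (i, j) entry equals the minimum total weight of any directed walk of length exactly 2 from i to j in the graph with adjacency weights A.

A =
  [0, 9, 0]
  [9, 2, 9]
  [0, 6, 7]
A^⊗2 =
  [0, 6, 0]
  [9, 4, 9]
  [0, 8, 0]

Each entry (A^⊗2)_ij equals the minimum over all length-2 walks i = v_0 → v_1 → … → v_2 = j of Σ_t A[v_t][v_{t+1}]. For example, for (i, j) = (0, 2) we minimise over 3 possible intermediate vertex sequences; the minimum is 0, attained along the walk 0 → 0 → 2.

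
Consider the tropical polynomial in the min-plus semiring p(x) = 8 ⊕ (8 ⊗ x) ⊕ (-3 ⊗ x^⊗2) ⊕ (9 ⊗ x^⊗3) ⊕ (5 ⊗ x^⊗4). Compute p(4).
p(4) = 5

A tropical monomial a ⊗ x^⊗i evaluates to a + i · x. Evaluating each term at x = 4:
  Term 0 contributes 8 + 0 · 4 = 8
  Term 1 contributes 8 + 1 · 4 = 12
  Term 2 contributes -3 + 2 · 4 = 5
  Term 3 contributes 9 + 3 · 4 = 21
  Term 4 contributes 5 + 4 · 4 = 21
p(4) = ⊕ of these = min[8, 12, 5, 21, 21] = 5.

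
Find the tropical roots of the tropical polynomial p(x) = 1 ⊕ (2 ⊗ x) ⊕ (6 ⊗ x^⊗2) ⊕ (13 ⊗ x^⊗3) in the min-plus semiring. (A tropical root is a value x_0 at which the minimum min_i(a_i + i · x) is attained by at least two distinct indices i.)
Roots: {-7, -4, -1}

Each tropical root is a break point of the lower envelope of the lines y = a_i + i · x (there are 4 lines, with slopes 0, 1, ..., 3). Only the lines that attain the minimum somewhere contribute to roots; other lines are dominated. Here the surviving (envelope) indices are i = 3, i = 2, i = 1, i = 0.
Intersections between consecutive envelope lines give the roots: for adjacent envelope indices i < j the intersection is x = (a_i − a_j) / (j − i). Reading off the sorted break points: {-7, -4, -1}.
Verification: at each break x_0, at least two indices attain the minimum of min_i(a_i + i · x_0).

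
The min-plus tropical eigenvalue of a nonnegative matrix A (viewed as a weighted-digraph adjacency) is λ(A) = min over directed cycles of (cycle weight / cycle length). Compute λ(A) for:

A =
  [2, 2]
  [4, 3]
λ(A) = 2

Enumerate directed cycles and compute their means (weight / length). Sample:
  cycle 0 → 0: weight = 2, length = 1, mean = 2/1 ≈ 2.000
  cycle 1 → 1: weight = 3, length = 1, mean = 3/1 ≈ 3.000
  cycle 0 → 1 → 0: weight = 6, length = 2, mean = 6/2 ≈ 3.000
  cycle 1 → 0 → 1: weight = 6, length = 2, mean = 6/2 ≈ 3.000
Minimum mean = 2.000, attained e.g. along the cycle 0 → 0 with weight 2 and length 1. So λ(A) = 2/1 = 2.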